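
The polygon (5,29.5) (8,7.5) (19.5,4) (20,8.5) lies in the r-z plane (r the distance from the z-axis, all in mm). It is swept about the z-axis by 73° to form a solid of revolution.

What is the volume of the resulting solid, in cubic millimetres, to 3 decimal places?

Profile (r,z), 4 vertices: (5,29.5) (8,7.5) (19.5,4) (20,8.5)
edge 0: (5,29.5)→(8,7.5)  cross = 5·7.5 − 8·29.5 = -198.5000; (r_i+r_j)·cross = 13·-198.5000 = -2580.5000
edge 1: (8,7.5)→(19.5,4)  cross = 8·4 − 19.5·7.5 = -114.2500; (r_i+r_j)·cross = 27.5·-114.2500 = -3141.8750
edge 2: (19.5,4)→(20,8.5)  cross = 19.5·8.5 − 20·4 = 85.7500; (r_i+r_j)·cross = 39.5·85.7500 = 3387.1250
edge 3: (20,8.5)→(5,29.5)  cross = 20·29.5 − 5·8.5 = 547.5000; (r_i+r_j)·cross = 25·547.5000 = 13687.5000
Σcross = 320.5000 → A = |Σcross|/2 = 160.2500 mm²
Σ(r_i+r_j)·cross = 11352.2500 → first moment M = |Σ|/6 = 1892.0417
R_c = M/A = 1892.0417/160.2500 = 11.8068 mm
θ = 73° = 1.274090 rad
V = θ·R_c·A = 1.274090·11.8068·160.2500 = 2410.632 mm³

Volume = 2410.632 mm³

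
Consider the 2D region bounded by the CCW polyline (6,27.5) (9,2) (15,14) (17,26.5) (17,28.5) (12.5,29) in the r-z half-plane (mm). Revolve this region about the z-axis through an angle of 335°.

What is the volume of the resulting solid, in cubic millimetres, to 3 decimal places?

Profile (r,z), 6 vertices: (6,27.5) (9,2) (15,14) (17,26.5) (17,28.5) (12.5,29)
edge 0: (6,27.5)→(9,2)  cross = 6·2 − 9·27.5 = -235.5000; (r_i+r_j)·cross = 15·-235.5000 = -3532.5000
edge 1: (9,2)→(15,14)  cross = 9·14 − 15·2 = 96.0000; (r_i+r_j)·cross = 24·96.0000 = 2304.0000
edge 2: (15,14)→(17,26.5)  cross = 15·26.5 − 17·14 = 159.5000; (r_i+r_j)·cross = 32·159.5000 = 5104.0000
edge 3: (17,26.5)→(17,28.5)  cross = 17·28.5 − 17·26.5 = 34.0000; (r_i+r_j)·cross = 34·34.0000 = 1156.0000
edge 4: (17,28.5)→(12.5,29)  cross = 17·29 − 12.5·28.5 = 136.7500; (r_i+r_j)·cross = 29.5·136.7500 = 4034.1250
edge 5: (12.5,29)→(6,27.5)  cross = 12.5·27.5 − 6·29 = 169.7500; (r_i+r_j)·cross = 18.5·169.7500 = 3140.3750
Σcross = 360.5000 → A = |Σcross|/2 = 180.2500 mm²
Σ(r_i+r_j)·cross = 12206.0000 → first moment M = |Σ|/6 = 2034.3333
R_c = M/A = 2034.3333/180.2500 = 11.2862 mm
θ = 335° = 5.846853 rad
V = θ·R_c·A = 5.846853·11.2862·180.2500 = 11894.448 mm³

Volume = 11894.448 mm³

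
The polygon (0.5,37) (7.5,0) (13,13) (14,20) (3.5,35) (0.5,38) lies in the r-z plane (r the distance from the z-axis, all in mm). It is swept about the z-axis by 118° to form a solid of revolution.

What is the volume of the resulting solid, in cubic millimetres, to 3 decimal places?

Profile (r,z), 6 vertices: (0.5,37) (7.5,0) (13,13) (14,20) (3.5,35) (0.5,38)
edge 0: (0.5,37)→(7.5,0)  cross = 0.5·0 − 7.5·37 = -277.5000; (r_i+r_j)·cross = 8·-277.5000 = -2220.0000
edge 1: (7.5,0)→(13,13)  cross = 7.5·13 − 13·0 = 97.5000; (r_i+r_j)·cross = 20.5·97.5000 = 1998.7500
edge 2: (13,13)→(14,20)  cross = 13·20 − 14·13 = 78.0000; (r_i+r_j)·cross = 27·78.0000 = 2106.0000
edge 3: (14,20)→(3.5,35)  cross = 14·35 − 3.5·20 = 420.0000; (r_i+r_j)·cross = 17.5·420.0000 = 7350.0000
edge 4: (3.5,35)→(0.5,38)  cross = 3.5·38 − 0.5·35 = 115.5000; (r_i+r_j)·cross = 4·115.5000 = 462.0000
edge 5: (0.5,38)→(0.5,37)  cross = 0.5·37 − 0.5·38 = -0.5000; (r_i+r_j)·cross = 1·-0.5000 = -0.5000
Σcross = 433.0000 → A = |Σcross|/2 = 216.5000 mm²
Σ(r_i+r_j)·cross = 9696.2500 → first moment M = |Σ|/6 = 1616.0417
R_c = M/A = 1616.0417/216.5000 = 7.4644 mm
θ = 118° = 2.059489 rad
V = θ·R_c·A = 2.059489·7.4644·216.5000 = 3328.219 mm³

Volume = 3328.219 mm³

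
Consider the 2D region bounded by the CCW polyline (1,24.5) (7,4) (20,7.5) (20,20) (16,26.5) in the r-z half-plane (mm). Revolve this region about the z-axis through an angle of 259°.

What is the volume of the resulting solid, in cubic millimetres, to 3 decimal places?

Volume = 16342.009 mm³

Profile (r,z), 5 vertices: (1,24.5) (7,4) (20,7.5) (20,20) (16,26.5)
edge 0: (1,24.5)→(7,4)  cross = 1·4 − 7·24.5 = -167.5000; (r_i+r_j)·cross = 8·-167.5000 = -1340.0000
edge 1: (7,4)→(20,7.5)  cross = 7·7.5 − 20·4 = -27.5000; (r_i+r_j)·cross = 27·-27.5000 = -742.5000
edge 2: (20,7.5)→(20,20)  cross = 20·20 − 20·7.5 = 250.0000; (r_i+r_j)·cross = 40·250.0000 = 10000.0000
edge 3: (20,20)→(16,26.5)  cross = 20·26.5 − 16·20 = 210.0000; (r_i+r_j)·cross = 36·210.0000 = 7560.0000
edge 4: (16,26.5)→(1,24.5)  cross = 16·24.5 − 1·26.5 = 365.5000; (r_i+r_j)·cross = 17·365.5000 = 6213.5000
Σcross = 630.5000 → A = |Σcross|/2 = 315.2500 mm²
Σ(r_i+r_j)·cross = 21691.0000 → first moment M = |Σ|/6 = 3615.1667
R_c = M/A = 3615.1667/315.2500 = 11.4676 mm
θ = 259° = 4.520403 rad
V = θ·R_c·A = 4.520403·11.4676·315.2500 = 16342.009 mm³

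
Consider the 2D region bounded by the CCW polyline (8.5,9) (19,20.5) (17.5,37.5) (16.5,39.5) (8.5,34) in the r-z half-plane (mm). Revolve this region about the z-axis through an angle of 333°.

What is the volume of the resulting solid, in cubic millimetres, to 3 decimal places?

Volume = 16936.980 mm³

Profile (r,z), 5 vertices: (8.5,9) (19,20.5) (17.5,37.5) (16.5,39.5) (8.5,34)
edge 0: (8.5,9)→(19,20.5)  cross = 8.5·20.5 − 19·9 = 3.2500; (r_i+r_j)·cross = 27.5·3.2500 = 89.3750
edge 1: (19,20.5)→(17.5,37.5)  cross = 19·37.5 − 17.5·20.5 = 353.7500; (r_i+r_j)·cross = 36.5·353.7500 = 12911.8750
edge 2: (17.5,37.5)→(16.5,39.5)  cross = 17.5·39.5 − 16.5·37.5 = 72.5000; (r_i+r_j)·cross = 34·72.5000 = 2465.0000
edge 3: (16.5,39.5)→(8.5,34)  cross = 16.5·34 − 8.5·39.5 = 225.2500; (r_i+r_j)·cross = 25·225.2500 = 5631.2500
edge 4: (8.5,34)→(8.5,9)  cross = 8.5·9 − 8.5·34 = -212.5000; (r_i+r_j)·cross = 17·-212.5000 = -3612.5000
Σcross = 442.2500 → A = |Σcross|/2 = 221.1250 mm²
Σ(r_i+r_j)·cross = 17485.0000 → first moment M = |Σ|/6 = 2914.1667
R_c = M/A = 2914.1667/221.1250 = 13.1788 mm
θ = 333° = 5.811946 rad
V = θ·R_c·A = 5.811946·13.1788·221.1250 = 16936.980 mm³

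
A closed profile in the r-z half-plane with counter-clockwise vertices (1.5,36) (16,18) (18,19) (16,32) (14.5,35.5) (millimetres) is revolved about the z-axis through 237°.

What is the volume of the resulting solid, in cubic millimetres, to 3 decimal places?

Profile (r,z), 5 vertices: (1.5,36) (16,18) (18,19) (16,32) (14.5,35.5)
edge 0: (1.5,36)→(16,18)  cross = 1.5·18 − 16·36 = -549.0000; (r_i+r_j)·cross = 17.5·-549.0000 = -9607.5000
edge 1: (16,18)→(18,19)  cross = 16·19 − 18·18 = -20.0000; (r_i+r_j)·cross = 34·-20.0000 = -680.0000
edge 2: (18,19)→(16,32)  cross = 18·32 − 16·19 = 272.0000; (r_i+r_j)·cross = 34·272.0000 = 9248.0000
edge 3: (16,32)→(14.5,35.5)  cross = 16·35.5 − 14.5·32 = 104.0000; (r_i+r_j)·cross = 30.5·104.0000 = 3172.0000
edge 4: (14.5,35.5)→(1.5,36)  cross = 14.5·36 − 1.5·35.5 = 468.7500; (r_i+r_j)·cross = 16·468.7500 = 7500.0000
Σcross = 275.7500 → A = |Σcross|/2 = 137.8750 mm²
Σ(r_i+r_j)·cross = 9632.5000 → first moment M = |Σ|/6 = 1605.4167
R_c = M/A = 1605.4167/137.8750 = 11.6440 mm
θ = 237° = 4.136430 rad
V = θ·R_c·A = 4.136430·11.6440·137.8750 = 6640.694 mm³

Volume = 6640.694 mm³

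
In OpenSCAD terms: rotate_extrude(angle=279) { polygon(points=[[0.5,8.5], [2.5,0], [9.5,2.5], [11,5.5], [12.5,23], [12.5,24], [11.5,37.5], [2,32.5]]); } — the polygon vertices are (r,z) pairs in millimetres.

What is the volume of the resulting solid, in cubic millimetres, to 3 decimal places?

Profile (r,z), 8 vertices: (0.5,8.5) (2.5,0) (9.5,2.5) (11,5.5) (12.5,23) (12.5,24) (11.5,37.5) (2,32.5)
edge 0: (0.5,8.5)→(2.5,0)  cross = 0.5·0 − 2.5·8.5 = -21.2500; (r_i+r_j)·cross = 3·-21.2500 = -63.7500
edge 1: (2.5,0)→(9.5,2.5)  cross = 2.5·2.5 − 9.5·0 = 6.2500; (r_i+r_j)·cross = 12·6.2500 = 75.0000
edge 2: (9.5,2.5)→(11,5.5)  cross = 9.5·5.5 − 11·2.5 = 24.7500; (r_i+r_j)·cross = 20.5·24.7500 = 507.3750
edge 3: (11,5.5)→(12.5,23)  cross = 11·23 − 12.5·5.5 = 184.2500; (r_i+r_j)·cross = 23.5·184.2500 = 4329.8750
edge 4: (12.5,23)→(12.5,24)  cross = 12.5·24 − 12.5·23 = 12.5000; (r_i+r_j)·cross = 25·12.5000 = 312.5000
edge 5: (12.5,24)→(11.5,37.5)  cross = 12.5·37.5 − 11.5·24 = 192.7500; (r_i+r_j)·cross = 24·192.7500 = 4626.0000
edge 6: (11.5,37.5)→(2,32.5)  cross = 11.5·32.5 − 2·37.5 = 298.7500; (r_i+r_j)·cross = 13.5·298.7500 = 4033.1250
edge 7: (2,32.5)→(0.5,8.5)  cross = 2·8.5 − 0.5·32.5 = 0.7500; (r_i+r_j)·cross = 2.5·0.7500 = 1.8750
Σcross = 698.7500 → A = |Σcross|/2 = 349.3750 mm²
Σ(r_i+r_j)·cross = 13822.0000 → first moment M = |Σ|/6 = 2303.6667
R_c = M/A = 2303.6667/349.3750 = 6.5937 mm
θ = 279° = 4.869469 rad
V = θ·R_c·A = 4.869469·6.5937·349.3750 = 11217.633 mm³

Volume = 11217.633 mm³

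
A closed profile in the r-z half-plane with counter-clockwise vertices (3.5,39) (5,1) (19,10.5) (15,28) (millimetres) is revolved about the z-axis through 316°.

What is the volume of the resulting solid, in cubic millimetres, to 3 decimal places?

Profile (r,z), 4 vertices: (3.5,39) (5,1) (19,10.5) (15,28)
edge 0: (3.5,39)→(5,1)  cross = 3.5·1 − 5·39 = -191.5000; (r_i+r_j)·cross = 8.5·-191.5000 = -1627.7500
edge 1: (5,1)→(19,10.5)  cross = 5·10.5 − 19·1 = 33.5000; (r_i+r_j)·cross = 24·33.5000 = 804.0000
edge 2: (19,10.5)→(15,28)  cross = 19·28 − 15·10.5 = 374.5000; (r_i+r_j)·cross = 34·374.5000 = 12733.0000
edge 3: (15,28)→(3.5,39)  cross = 15·39 − 3.5·28 = 487.0000; (r_i+r_j)·cross = 18.5·487.0000 = 9009.5000
Σcross = 703.5000 → A = |Σcross|/2 = 351.7500 mm²
Σ(r_i+r_j)·cross = 20918.7500 → first moment M = |Σ|/6 = 3486.4583
R_c = M/A = 3486.4583/351.7500 = 9.9118 mm
θ = 316° = 5.515240 rad
V = θ·R_c·A = 5.515240·9.9118·351.7500 = 19228.656 mm³

Volume = 19228.656 mm³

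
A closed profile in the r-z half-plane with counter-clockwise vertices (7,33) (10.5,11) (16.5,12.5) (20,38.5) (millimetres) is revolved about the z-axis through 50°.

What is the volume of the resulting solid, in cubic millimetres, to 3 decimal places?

Profile (r,z), 4 vertices: (7,33) (10.5,11) (16.5,12.5) (20,38.5)
edge 0: (7,33)→(10.5,11)  cross = 7·11 − 10.5·33 = -269.5000; (r_i+r_j)·cross = 17.5·-269.5000 = -4716.2500
edge 1: (10.5,11)→(16.5,12.5)  cross = 10.5·12.5 − 16.5·11 = -50.2500; (r_i+r_j)·cross = 27·-50.2500 = -1356.7500
edge 2: (16.5,12.5)→(20,38.5)  cross = 16.5·38.5 − 20·12.5 = 385.2500; (r_i+r_j)·cross = 36.5·385.2500 = 14061.6250
edge 3: (20,38.5)→(7,33)  cross = 20·33 − 7·38.5 = 390.5000; (r_i+r_j)·cross = 27·390.5000 = 10543.5000
Σcross = 456.0000 → A = |Σcross|/2 = 228.0000 mm²
Σ(r_i+r_j)·cross = 18532.1250 → first moment M = |Σ|/6 = 3088.6875
R_c = M/A = 3088.6875/228.0000 = 13.5469 mm
θ = 50° = 0.872665 rad
V = θ·R_c·A = 0.872665·13.5469·228.0000 = 2695.388 mm³

Volume = 2695.388 mm³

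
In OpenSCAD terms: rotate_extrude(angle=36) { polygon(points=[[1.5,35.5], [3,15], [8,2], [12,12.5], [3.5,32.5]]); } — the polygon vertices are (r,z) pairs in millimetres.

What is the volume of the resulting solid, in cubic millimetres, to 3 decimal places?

Volume = 589.821 mm³

Profile (r,z), 5 vertices: (1.5,35.5) (3,15) (8,2) (12,12.5) (3.5,32.5)
edge 0: (1.5,35.5)→(3,15)  cross = 1.5·15 − 3·35.5 = -84.0000; (r_i+r_j)·cross = 4.5·-84.0000 = -378.0000
edge 1: (3,15)→(8,2)  cross = 3·2 − 8·15 = -114.0000; (r_i+r_j)·cross = 11·-114.0000 = -1254.0000
edge 2: (8,2)→(12,12.5)  cross = 8·12.5 − 12·2 = 76.0000; (r_i+r_j)·cross = 20·76.0000 = 1520.0000
edge 3: (12,12.5)→(3.5,32.5)  cross = 12·32.5 − 3.5·12.5 = 346.2500; (r_i+r_j)·cross = 15.5·346.2500 = 5366.8750
edge 4: (3.5,32.5)→(1.5,35.5)  cross = 3.5·35.5 − 1.5·32.5 = 75.5000; (r_i+r_j)·cross = 5·75.5000 = 377.5000
Σcross = 299.7500 → A = |Σcross|/2 = 149.8750 mm²
Σ(r_i+r_j)·cross = 5632.3750 → first moment M = |Σ|/6 = 938.7292
R_c = M/A = 938.7292/149.8750 = 6.2634 mm
θ = 36° = 0.628319 rad
V = θ·R_c·A = 0.628319·6.2634·149.8750 = 589.821 mm³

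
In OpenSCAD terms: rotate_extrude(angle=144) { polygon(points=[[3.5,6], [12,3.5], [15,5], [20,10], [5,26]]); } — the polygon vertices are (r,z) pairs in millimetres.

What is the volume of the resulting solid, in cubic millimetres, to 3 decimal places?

Volume = 5134.567 mm³

Profile (r,z), 5 vertices: (3.5,6) (12,3.5) (15,5) (20,10) (5,26)
edge 0: (3.5,6)→(12,3.5)  cross = 3.5·3.5 − 12·6 = -59.7500; (r_i+r_j)·cross = 15.5·-59.7500 = -926.1250
edge 1: (12,3.5)→(15,5)  cross = 12·5 − 15·3.5 = 7.5000; (r_i+r_j)·cross = 27·7.5000 = 202.5000
edge 2: (15,5)→(20,10)  cross = 15·10 − 20·5 = 50.0000; (r_i+r_j)·cross = 35·50.0000 = 1750.0000
edge 3: (20,10)→(5,26)  cross = 20·26 − 5·10 = 470.0000; (r_i+r_j)·cross = 25·470.0000 = 11750.0000
edge 4: (5,26)→(3.5,6)  cross = 5·6 − 3.5·26 = -61.0000; (r_i+r_j)·cross = 8.5·-61.0000 = -518.5000
Σcross = 406.7500 → A = |Σcross|/2 = 203.3750 mm²
Σ(r_i+r_j)·cross = 12257.8750 → first moment M = |Σ|/6 = 2042.9792
R_c = M/A = 2042.9792/203.3750 = 10.0454 mm
θ = 144° = 2.513274 rad
V = θ·R_c·A = 2.513274·10.0454·203.3750 = 5134.567 mm³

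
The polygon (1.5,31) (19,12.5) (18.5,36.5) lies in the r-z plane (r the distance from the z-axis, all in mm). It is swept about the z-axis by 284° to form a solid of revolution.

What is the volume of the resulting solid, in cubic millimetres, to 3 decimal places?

Volume = 13233.863 mm³

Profile (r,z), 3 vertices: (1.5,31) (19,12.5) (18.5,36.5)
edge 0: (1.5,31)→(19,12.5)  cross = 1.5·12.5 − 19·31 = -570.2500; (r_i+r_j)·cross = 20.5·-570.2500 = -11690.1250
edge 1: (19,12.5)→(18.5,36.5)  cross = 19·36.5 − 18.5·12.5 = 462.2500; (r_i+r_j)·cross = 37.5·462.2500 = 17334.3750
edge 2: (18.5,36.5)→(1.5,31)  cross = 18.5·31 − 1.5·36.5 = 518.7500; (r_i+r_j)·cross = 20·518.7500 = 10375.0000
Σcross = 410.7500 → A = |Σcross|/2 = 205.3750 mm²
Σ(r_i+r_j)·cross = 16019.2500 → first moment M = |Σ|/6 = 2669.8750
R_c = M/A = 2669.8750/205.3750 = 13.0000 mm
θ = 284° = 4.956735 rad
V = θ·R_c·A = 4.956735·13.0000·205.3750 = 13233.863 mm³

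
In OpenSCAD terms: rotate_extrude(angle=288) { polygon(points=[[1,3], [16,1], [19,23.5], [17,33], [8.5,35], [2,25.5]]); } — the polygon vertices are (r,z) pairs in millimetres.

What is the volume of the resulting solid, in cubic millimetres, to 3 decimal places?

Profile (r,z), 6 vertices: (1,3) (16,1) (19,23.5) (17,33) (8.5,35) (2,25.5)
edge 0: (1,3)→(16,1)  cross = 1·1 − 16·3 = -47.0000; (r_i+r_j)·cross = 17·-47.0000 = -799.0000
edge 1: (16,1)→(19,23.5)  cross = 16·23.5 − 19·1 = 357.0000; (r_i+r_j)·cross = 35·357.0000 = 12495.0000
edge 2: (19,23.5)→(17,33)  cross = 19·33 − 17·23.5 = 227.5000; (r_i+r_j)·cross = 36·227.5000 = 8190.0000
edge 3: (17,33)→(8.5,35)  cross = 17·35 − 8.5·33 = 314.5000; (r_i+r_j)·cross = 25.5·314.5000 = 8019.7500
edge 4: (8.5,35)→(2,25.5)  cross = 8.5·25.5 − 2·35 = 146.7500; (r_i+r_j)·cross = 10.5·146.7500 = 1540.8750
edge 5: (2,25.5)→(1,3)  cross = 2·3 − 1·25.5 = -19.5000; (r_i+r_j)·cross = 3·-19.5000 = -58.5000
Σcross = 979.2500 → A = |Σcross|/2 = 489.6250 mm²
Σ(r_i+r_j)·cross = 29388.1250 → first moment M = |Σ|/6 = 4898.0208
R_c = M/A = 4898.0208/489.6250 = 10.0036 mm
θ = 288° = 5.026548 rad
V = θ·R_c·A = 5.026548·10.0036·489.6250 = 24620.138 mm³

Volume = 24620.138 mm³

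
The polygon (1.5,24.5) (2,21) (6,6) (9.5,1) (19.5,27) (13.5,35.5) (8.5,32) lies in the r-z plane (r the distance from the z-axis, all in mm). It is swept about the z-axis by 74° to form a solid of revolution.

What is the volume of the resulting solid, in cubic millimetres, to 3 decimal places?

Volume = 4389.742 mm³

Profile (r,z), 7 vertices: (1.5,24.5) (2,21) (6,6) (9.5,1) (19.5,27) (13.5,35.5) (8.5,32)
edge 0: (1.5,24.5)→(2,21)  cross = 1.5·21 − 2·24.5 = -17.5000; (r_i+r_j)·cross = 3.5·-17.5000 = -61.2500
edge 1: (2,21)→(6,6)  cross = 2·6 − 6·21 = -114.0000; (r_i+r_j)·cross = 8·-114.0000 = -912.0000
edge 2: (6,6)→(9.5,1)  cross = 6·1 − 9.5·6 = -51.0000; (r_i+r_j)·cross = 15.5·-51.0000 = -790.5000
edge 3: (9.5,1)→(19.5,27)  cross = 9.5·27 − 19.5·1 = 237.0000; (r_i+r_j)·cross = 29·237.0000 = 6873.0000
edge 4: (19.5,27)→(13.5,35.5)  cross = 19.5·35.5 − 13.5·27 = 327.7500; (r_i+r_j)·cross = 33·327.7500 = 10815.7500
edge 5: (13.5,35.5)→(8.5,32)  cross = 13.5·32 − 8.5·35.5 = 130.2500; (r_i+r_j)·cross = 22·130.2500 = 2865.5000
edge 6: (8.5,32)→(1.5,24.5)  cross = 8.5·24.5 − 1.5·32 = 160.2500; (r_i+r_j)·cross = 10·160.2500 = 1602.5000
Σcross = 672.7500 → A = |Σcross|/2 = 336.3750 mm²
Σ(r_i+r_j)·cross = 20393.0000 → first moment M = |Σ|/6 = 3398.8333
R_c = M/A = 3398.8333/336.3750 = 10.1043 mm
θ = 74° = 1.291544 rad
V = θ·R_c·A = 1.291544·10.1043·336.3750 = 4389.742 mm³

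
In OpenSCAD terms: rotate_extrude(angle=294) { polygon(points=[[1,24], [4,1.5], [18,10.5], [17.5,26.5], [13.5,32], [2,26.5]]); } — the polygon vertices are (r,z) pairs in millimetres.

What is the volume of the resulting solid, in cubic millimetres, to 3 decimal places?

Volume = 18092.210 mm³

Profile (r,z), 6 vertices: (1,24) (4,1.5) (18,10.5) (17.5,26.5) (13.5,32) (2,26.5)
edge 0: (1,24)→(4,1.5)  cross = 1·1.5 − 4·24 = -94.5000; (r_i+r_j)·cross = 5·-94.5000 = -472.5000
edge 1: (4,1.5)→(18,10.5)  cross = 4·10.5 − 18·1.5 = 15.0000; (r_i+r_j)·cross = 22·15.0000 = 330.0000
edge 2: (18,10.5)→(17.5,26.5)  cross = 18·26.5 − 17.5·10.5 = 293.2500; (r_i+r_j)·cross = 35.5·293.2500 = 10410.3750
edge 3: (17.5,26.5)→(13.5,32)  cross = 17.5·32 − 13.5·26.5 = 202.2500; (r_i+r_j)·cross = 31·202.2500 = 6269.7500
edge 4: (13.5,32)→(2,26.5)  cross = 13.5·26.5 − 2·32 = 293.7500; (r_i+r_j)·cross = 15.5·293.7500 = 4553.1250
edge 5: (2,26.5)→(1,24)  cross = 2·24 − 1·26.5 = 21.5000; (r_i+r_j)·cross = 3·21.5000 = 64.5000
Σcross = 731.2500 → A = |Σcross|/2 = 365.6250 mm²
Σ(r_i+r_j)·cross = 21155.2500 → first moment M = |Σ|/6 = 3525.8750
R_c = M/A = 3525.8750/365.6250 = 9.6434 mm
θ = 294° = 5.131268 rad
V = θ·R_c·A = 5.131268·9.6434·365.6250 = 18092.210 mm³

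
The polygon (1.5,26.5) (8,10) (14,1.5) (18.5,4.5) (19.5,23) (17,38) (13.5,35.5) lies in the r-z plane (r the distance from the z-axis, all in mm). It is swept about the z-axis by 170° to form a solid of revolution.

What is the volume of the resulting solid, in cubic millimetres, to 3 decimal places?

Profile (r,z), 7 vertices: (1.5,26.5) (8,10) (14,1.5) (18.5,4.5) (19.5,23) (17,38) (13.5,35.5)
edge 0: (1.5,26.5)→(8,10)  cross = 1.5·10 − 8·26.5 = -197.0000; (r_i+r_j)·cross = 9.5·-197.0000 = -1871.5000
edge 1: (8,10)→(14,1.5)  cross = 8·1.5 − 14·10 = -128.0000; (r_i+r_j)·cross = 22·-128.0000 = -2816.0000
edge 2: (14,1.5)→(18.5,4.5)  cross = 14·4.5 − 18.5·1.5 = 35.2500; (r_i+r_j)·cross = 32.5·35.2500 = 1145.6250
edge 3: (18.5,4.5)→(19.5,23)  cross = 18.5·23 − 19.5·4.5 = 337.7500; (r_i+r_j)·cross = 38·337.7500 = 12834.5000
edge 4: (19.5,23)→(17,38)  cross = 19.5·38 − 17·23 = 350.0000; (r_i+r_j)·cross = 36.5·350.0000 = 12775.0000
edge 5: (17,38)→(13.5,35.5)  cross = 17·35.5 − 13.5·38 = 90.5000; (r_i+r_j)·cross = 30.5·90.5000 = 2760.2500
edge 6: (13.5,35.5)→(1.5,26.5)  cross = 13.5·26.5 − 1.5·35.5 = 304.5000; (r_i+r_j)·cross = 15·304.5000 = 4567.5000
Σcross = 793.0000 → A = |Σcross|/2 = 396.5000 mm²
Σ(r_i+r_j)·cross = 29395.3750 → first moment M = |Σ|/6 = 4899.2292
R_c = M/A = 4899.2292/396.5000 = 12.3562 mm
θ = 170° = 2.967060 rad
V = θ·R_c·A = 2.967060·12.3562·396.5000 = 14536.306 mm³

Volume = 14536.306 mm³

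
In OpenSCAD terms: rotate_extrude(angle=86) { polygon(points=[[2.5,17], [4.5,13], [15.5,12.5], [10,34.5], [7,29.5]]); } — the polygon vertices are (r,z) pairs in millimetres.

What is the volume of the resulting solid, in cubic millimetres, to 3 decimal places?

Profile (r,z), 5 vertices: (2.5,17) (4.5,13) (15.5,12.5) (10,34.5) (7,29.5)
edge 0: (2.5,17)→(4.5,13)  cross = 2.5·13 − 4.5·17 = -44.0000; (r_i+r_j)·cross = 7·-44.0000 = -308.0000
edge 1: (4.5,13)→(15.5,12.5)  cross = 4.5·12.5 − 15.5·13 = -145.2500; (r_i+r_j)·cross = 20·-145.2500 = -2905.0000
edge 2: (15.5,12.5)→(10,34.5)  cross = 15.5·34.5 − 10·12.5 = 409.7500; (r_i+r_j)·cross = 25.5·409.7500 = 10448.6250
edge 3: (10,34.5)→(7,29.5)  cross = 10·29.5 − 7·34.5 = 53.5000; (r_i+r_j)·cross = 17·53.5000 = 909.5000
edge 4: (7,29.5)→(2.5,17)  cross = 7·17 − 2.5·29.5 = 45.2500; (r_i+r_j)·cross = 9.5·45.2500 = 429.8750
Σcross = 319.2500 → A = |Σcross|/2 = 159.6250 mm²
Σ(r_i+r_j)·cross = 8575.0000 → first moment M = |Σ|/6 = 1429.1667
R_c = M/A = 1429.1667/159.6250 = 8.9533 mm
θ = 86° = 1.500983 rad
V = θ·R_c·A = 1.500983·8.9533·159.6250 = 2145.155 mm³

Volume = 2145.155 mm³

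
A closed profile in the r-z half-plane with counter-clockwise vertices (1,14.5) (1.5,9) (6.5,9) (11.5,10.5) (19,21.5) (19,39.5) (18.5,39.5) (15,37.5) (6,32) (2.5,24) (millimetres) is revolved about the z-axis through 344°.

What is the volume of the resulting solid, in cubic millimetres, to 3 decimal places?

Volume = 23515.778 mm³

Profile (r,z), 10 vertices: (1,14.5) (1.5,9) (6.5,9) (11.5,10.5) (19,21.5) (19,39.5) (18.5,39.5) (15,37.5) (6,32) (2.5,24)
edge 0: (1,14.5)→(1.5,9)  cross = 1·9 − 1.5·14.5 = -12.7500; (r_i+r_j)·cross = 2.5·-12.7500 = -31.8750
edge 1: (1.5,9)→(6.5,9)  cross = 1.5·9 − 6.5·9 = -45.0000; (r_i+r_j)·cross = 8·-45.0000 = -360.0000
edge 2: (6.5,9)→(11.5,10.5)  cross = 6.5·10.5 − 11.5·9 = -35.2500; (r_i+r_j)·cross = 18·-35.2500 = -634.5000
edge 3: (11.5,10.5)→(19,21.5)  cross = 11.5·21.5 − 19·10.5 = 47.7500; (r_i+r_j)·cross = 30.5·47.7500 = 1456.3750
edge 4: (19,21.5)→(19,39.5)  cross = 19·39.5 − 19·21.5 = 342.0000; (r_i+r_j)·cross = 38·342.0000 = 12996.0000
edge 5: (19,39.5)→(18.5,39.5)  cross = 19·39.5 − 18.5·39.5 = 19.7500; (r_i+r_j)·cross = 37.5·19.7500 = 740.6250
edge 6: (18.5,39.5)→(15,37.5)  cross = 18.5·37.5 − 15·39.5 = 101.2500; (r_i+r_j)·cross = 33.5·101.2500 = 3391.8750
edge 7: (15,37.5)→(6,32)  cross = 15·32 − 6·37.5 = 255.0000; (r_i+r_j)·cross = 21·255.0000 = 5355.0000
edge 8: (6,32)→(2.5,24)  cross = 6·24 − 2.5·32 = 64.0000; (r_i+r_j)·cross = 8.5·64.0000 = 544.0000
edge 9: (2.5,24)→(1,14.5)  cross = 2.5·14.5 − 1·24 = 12.2500; (r_i+r_j)·cross = 3.5·12.2500 = 42.8750
Σcross = 749.0000 → A = |Σcross|/2 = 374.5000 mm²
Σ(r_i+r_j)·cross = 23500.3750 → first moment M = |Σ|/6 = 3916.7292
R_c = M/A = 3916.7292/374.5000 = 10.4586 mm
θ = 344° = 6.003933 rad
V = θ·R_c·A = 6.003933·10.4586·374.5000 = 23515.778 mm³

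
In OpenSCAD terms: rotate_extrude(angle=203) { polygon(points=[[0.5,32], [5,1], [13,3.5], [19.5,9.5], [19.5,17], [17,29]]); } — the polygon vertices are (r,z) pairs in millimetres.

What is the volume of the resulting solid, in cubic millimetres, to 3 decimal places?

Volume = 15389.469 mm³

Profile (r,z), 6 vertices: (0.5,32) (5,1) (13,3.5) (19.5,9.5) (19.5,17) (17,29)
edge 0: (0.5,32)→(5,1)  cross = 0.5·1 − 5·32 = -159.5000; (r_i+r_j)·cross = 5.5·-159.5000 = -877.2500
edge 1: (5,1)→(13,3.5)  cross = 5·3.5 − 13·1 = 4.5000; (r_i+r_j)·cross = 18·4.5000 = 81.0000
edge 2: (13,3.5)→(19.5,9.5)  cross = 13·9.5 − 19.5·3.5 = 55.2500; (r_i+r_j)·cross = 32.5·55.2500 = 1795.6250
edge 3: (19.5,9.5)→(19.5,17)  cross = 19.5·17 − 19.5·9.5 = 146.2500; (r_i+r_j)·cross = 39·146.2500 = 5703.7500
edge 4: (19.5,17)→(17,29)  cross = 19.5·29 − 17·17 = 276.5000; (r_i+r_j)·cross = 36.5·276.5000 = 10092.2500
edge 5: (17,29)→(0.5,32)  cross = 17·32 − 0.5·29 = 529.5000; (r_i+r_j)·cross = 17.5·529.5000 = 9266.2500
Σcross = 852.5000 → A = |Σcross|/2 = 426.2500 mm²
Σ(r_i+r_j)·cross = 26061.6250 → first moment M = |Σ|/6 = 4343.6042
R_c = M/A = 4343.6042/426.2500 = 10.1903 mm
θ = 203° = 3.543018 rad
V = θ·R_c·A = 3.543018·10.1903·426.2500 = 15389.469 mm³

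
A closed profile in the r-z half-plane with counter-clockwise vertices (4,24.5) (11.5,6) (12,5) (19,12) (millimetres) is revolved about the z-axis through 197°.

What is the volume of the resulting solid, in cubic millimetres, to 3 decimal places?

Volume = 3888.501 mm³

Profile (r,z), 4 vertices: (4,24.5) (11.5,6) (12,5) (19,12)
edge 0: (4,24.5)→(11.5,6)  cross = 4·6 − 11.5·24.5 = -257.7500; (r_i+r_j)·cross = 15.5·-257.7500 = -3995.1250
edge 1: (11.5,6)→(12,5)  cross = 11.5·5 − 12·6 = -14.5000; (r_i+r_j)·cross = 23.5·-14.5000 = -340.7500
edge 2: (12,5)→(19,12)  cross = 12·12 − 19·5 = 49.0000; (r_i+r_j)·cross = 31·49.0000 = 1519.0000
edge 3: (19,12)→(4,24.5)  cross = 19·24.5 − 4·12 = 417.5000; (r_i+r_j)·cross = 23·417.5000 = 9602.5000
Σcross = 194.2500 → A = |Σcross|/2 = 97.1250 mm²
Σ(r_i+r_j)·cross = 6785.6250 → first moment M = |Σ|/6 = 1130.9375
R_c = M/A = 1130.9375/97.1250 = 11.6441 mm
θ = 197° = 3.438299 rad
V = θ·R_c·A = 3.438299·11.6441·97.1250 = 3888.501 mm³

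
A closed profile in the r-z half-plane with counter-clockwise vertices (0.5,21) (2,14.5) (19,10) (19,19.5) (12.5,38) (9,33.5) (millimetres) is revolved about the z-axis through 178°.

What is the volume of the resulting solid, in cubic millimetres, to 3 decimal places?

Volume = 10230.317 mm³

Profile (r,z), 6 vertices: (0.5,21) (2,14.5) (19,10) (19,19.5) (12.5,38) (9,33.5)
edge 0: (0.5,21)→(2,14.5)  cross = 0.5·14.5 − 2·21 = -34.7500; (r_i+r_j)·cross = 2.5·-34.7500 = -86.8750
edge 1: (2,14.5)→(19,10)  cross = 2·10 − 19·14.5 = -255.5000; (r_i+r_j)·cross = 21·-255.5000 = -5365.5000
edge 2: (19,10)→(19,19.5)  cross = 19·19.5 − 19·10 = 180.5000; (r_i+r_j)·cross = 38·180.5000 = 6859.0000
edge 3: (19,19.5)→(12.5,38)  cross = 19·38 − 12.5·19.5 = 478.2500; (r_i+r_j)·cross = 31.5·478.2500 = 15064.8750
edge 4: (12.5,38)→(9,33.5)  cross = 12.5·33.5 − 9·38 = 76.7500; (r_i+r_j)·cross = 21.5·76.7500 = 1650.1250
edge 5: (9,33.5)→(0.5,21)  cross = 9·21 − 0.5·33.5 = 172.2500; (r_i+r_j)·cross = 9.5·172.2500 = 1636.3750
Σcross = 617.5000 → A = |Σcross|/2 = 308.7500 mm²
Σ(r_i+r_j)·cross = 19758.0000 → first moment M = |Σ|/6 = 3293.0000
R_c = M/A = 3293.0000/308.7500 = 10.6656 mm
θ = 178° = 3.106686 rad
V = θ·R_c·A = 3.106686·10.6656·308.7500 = 10230.317 mm³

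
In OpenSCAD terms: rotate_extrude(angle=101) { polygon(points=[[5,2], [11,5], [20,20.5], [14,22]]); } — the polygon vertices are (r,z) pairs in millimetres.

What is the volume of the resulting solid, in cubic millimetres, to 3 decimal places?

Profile (r,z), 4 vertices: (5,2) (11,5) (20,20.5) (14,22)
edge 0: (5,2)→(11,5)  cross = 5·5 − 11·2 = 3.0000; (r_i+r_j)·cross = 16·3.0000 = 48.0000
edge 1: (11,5)→(20,20.5)  cross = 11·20.5 − 20·5 = 125.5000; (r_i+r_j)·cross = 31·125.5000 = 3890.5000
edge 2: (20,20.5)→(14,22)  cross = 20·22 − 14·20.5 = 153.0000; (r_i+r_j)·cross = 34·153.0000 = 5202.0000
edge 3: (14,22)→(5,2)  cross = 14·2 − 5·22 = -82.0000; (r_i+r_j)·cross = 19·-82.0000 = -1558.0000
Σcross = 199.5000 → A = |Σcross|/2 = 99.7500 mm²
Σ(r_i+r_j)·cross = 7582.5000 → first moment M = |Σ|/6 = 1263.7500
R_c = M/A = 1263.7500/99.7500 = 12.6692 mm
θ = 101° = 1.762783 rad
V = θ·R_c·A = 1.762783·12.6692·99.7500 = 2227.716 mm³

Volume = 2227.716 mm³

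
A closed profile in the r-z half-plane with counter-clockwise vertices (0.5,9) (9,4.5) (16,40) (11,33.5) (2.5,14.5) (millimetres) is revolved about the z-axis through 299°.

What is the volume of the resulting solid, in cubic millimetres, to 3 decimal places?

Profile (r,z), 5 vertices: (0.5,9) (9,4.5) (16,40) (11,33.5) (2.5,14.5)
edge 0: (0.5,9)→(9,4.5)  cross = 0.5·4.5 − 9·9 = -78.7500; (r_i+r_j)·cross = 9.5·-78.7500 = -748.1250
edge 1: (9,4.5)→(16,40)  cross = 9·40 − 16·4.5 = 288.0000; (r_i+r_j)·cross = 25·288.0000 = 7200.0000
edge 2: (16,40)→(11,33.5)  cross = 16·33.5 − 11·40 = 96.0000; (r_i+r_j)·cross = 27·96.0000 = 2592.0000
edge 3: (11,33.5)→(2.5,14.5)  cross = 11·14.5 − 2.5·33.5 = 75.7500; (r_i+r_j)·cross = 13.5·75.7500 = 1022.6250
edge 4: (2.5,14.5)→(0.5,9)  cross = 2.5·9 − 0.5·14.5 = 15.2500; (r_i+r_j)·cross = 3·15.2500 = 45.7500
Σcross = 396.2500 → A = |Σcross|/2 = 198.1250 mm²
Σ(r_i+r_j)·cross = 10112.2500 → first moment M = |Σ|/6 = 1685.3750
R_c = M/A = 1685.3750/198.1250 = 8.5066 mm
θ = 299° = 5.218534 rad
V = θ·R_c·A = 5.218534·8.5066·198.1250 = 8795.188 mm³

Volume = 8795.188 mm³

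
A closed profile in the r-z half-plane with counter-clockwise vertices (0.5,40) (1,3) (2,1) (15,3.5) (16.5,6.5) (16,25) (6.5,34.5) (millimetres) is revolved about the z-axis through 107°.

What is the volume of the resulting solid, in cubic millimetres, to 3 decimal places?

Volume = 6702.038 mm³

Profile (r,z), 7 vertices: (0.5,40) (1,3) (2,1) (15,3.5) (16.5,6.5) (16,25) (6.5,34.5)
edge 0: (0.5,40)→(1,3)  cross = 0.5·3 − 1·40 = -38.5000; (r_i+r_j)·cross = 1.5·-38.5000 = -57.7500
edge 1: (1,3)→(2,1)  cross = 1·1 − 2·3 = -5.0000; (r_i+r_j)·cross = 3·-5.0000 = -15.0000
edge 2: (2,1)→(15,3.5)  cross = 2·3.5 − 15·1 = -8.0000; (r_i+r_j)·cross = 17·-8.0000 = -136.0000
edge 3: (15,3.5)→(16.5,6.5)  cross = 15·6.5 − 16.5·3.5 = 39.7500; (r_i+r_j)·cross = 31.5·39.7500 = 1252.1250
edge 4: (16.5,6.5)→(16,25)  cross = 16.5·25 − 16·6.5 = 308.5000; (r_i+r_j)·cross = 32.5·308.5000 = 10026.2500
edge 5: (16,25)→(6.5,34.5)  cross = 16·34.5 − 6.5·25 = 389.5000; (r_i+r_j)·cross = 22.5·389.5000 = 8763.7500
edge 6: (6.5,34.5)→(0.5,40)  cross = 6.5·40 − 0.5·34.5 = 242.7500; (r_i+r_j)·cross = 7·242.7500 = 1699.2500
Σcross = 929.0000 → A = |Σcross|/2 = 464.5000 mm²
Σ(r_i+r_j)·cross = 21532.6250 → first moment M = |Σ|/6 = 3588.7708
R_c = M/A = 3588.7708/464.5000 = 7.7261 mm
θ = 107° = 1.867502 rad
V = θ·R_c·A = 1.867502·7.7261·464.5000 = 6702.038 mm³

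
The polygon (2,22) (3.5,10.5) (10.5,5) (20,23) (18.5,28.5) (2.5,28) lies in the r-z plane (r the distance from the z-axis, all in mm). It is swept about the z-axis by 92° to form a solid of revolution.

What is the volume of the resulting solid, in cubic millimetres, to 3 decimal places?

Profile (r,z), 6 vertices: (2,22) (3.5,10.5) (10.5,5) (20,23) (18.5,28.5) (2.5,28)
edge 0: (2,22)→(3.5,10.5)  cross = 2·10.5 − 3.5·22 = -56.0000; (r_i+r_j)·cross = 5.5·-56.0000 = -308.0000
edge 1: (3.5,10.5)→(10.5,5)  cross = 3.5·5 − 10.5·10.5 = -92.7500; (r_i+r_j)·cross = 14·-92.7500 = -1298.5000
edge 2: (10.5,5)→(20,23)  cross = 10.5·23 − 20·5 = 141.5000; (r_i+r_j)·cross = 30.5·141.5000 = 4315.7500
edge 3: (20,23)→(18.5,28.5)  cross = 20·28.5 − 18.5·23 = 144.5000; (r_i+r_j)·cross = 38.5·144.5000 = 5563.2500
edge 4: (18.5,28.5)→(2.5,28)  cross = 18.5·28 − 2.5·28.5 = 446.7500; (r_i+r_j)·cross = 21·446.7500 = 9381.7500
edge 5: (2.5,28)→(2,22)  cross = 2.5·22 − 2·28 = -1.0000; (r_i+r_j)·cross = 4.5·-1.0000 = -4.5000
Σcross = 583.0000 → A = |Σcross|/2 = 291.5000 mm²
Σ(r_i+r_j)·cross = 17649.7500 → first moment M = |Σ|/6 = 2941.6250
R_c = M/A = 2941.6250/291.5000 = 10.0913 mm
θ = 92° = 1.605703 rad
V = θ·R_c·A = 1.605703·10.0913·291.5000 = 4723.376 mm³

Volume = 4723.376 mm³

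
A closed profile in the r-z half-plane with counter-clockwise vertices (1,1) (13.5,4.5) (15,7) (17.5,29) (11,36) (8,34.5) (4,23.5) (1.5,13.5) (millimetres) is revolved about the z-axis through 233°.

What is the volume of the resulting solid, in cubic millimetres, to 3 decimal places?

Volume = 14958.628 mm³

Profile (r,z), 8 vertices: (1,1) (13.5,4.5) (15,7) (17.5,29) (11,36) (8,34.5) (4,23.5) (1.5,13.5)
edge 0: (1,1)→(13.5,4.5)  cross = 1·4.5 − 13.5·1 = -9.0000; (r_i+r_j)·cross = 14.5·-9.0000 = -130.5000
edge 1: (13.5,4.5)→(15,7)  cross = 13.5·7 − 15·4.5 = 27.0000; (r_i+r_j)·cross = 28.5·27.0000 = 769.5000
edge 2: (15,7)→(17.5,29)  cross = 15·29 − 17.5·7 = 312.5000; (r_i+r_j)·cross = 32.5·312.5000 = 10156.2500
edge 3: (17.5,29)→(11,36)  cross = 17.5·36 − 11·29 = 311.0000; (r_i+r_j)·cross = 28.5·311.0000 = 8863.5000
edge 4: (11,36)→(8,34.5)  cross = 11·34.5 − 8·36 = 91.5000; (r_i+r_j)·cross = 19·91.5000 = 1738.5000
edge 5: (8,34.5)→(4,23.5)  cross = 8·23.5 − 4·34.5 = 50.0000; (r_i+r_j)·cross = 12·50.0000 = 600.0000
edge 6: (4,23.5)→(1.5,13.5)  cross = 4·13.5 − 1.5·23.5 = 18.7500; (r_i+r_j)·cross = 5.5·18.7500 = 103.1250
edge 7: (1.5,13.5)→(1,1)  cross = 1.5·1 − 1·13.5 = -12.0000; (r_i+r_j)·cross = 2.5·-12.0000 = -30.0000
Σcross = 789.7500 → A = |Σcross|/2 = 394.8750 mm²
Σ(r_i+r_j)·cross = 22070.3750 → first moment M = |Σ|/6 = 3678.3958
R_c = M/A = 3678.3958/394.8750 = 9.3153 mm
θ = 233° = 4.066617 rad
V = θ·R_c·A = 4.066617·9.3153·394.8750 = 14958.628 mm³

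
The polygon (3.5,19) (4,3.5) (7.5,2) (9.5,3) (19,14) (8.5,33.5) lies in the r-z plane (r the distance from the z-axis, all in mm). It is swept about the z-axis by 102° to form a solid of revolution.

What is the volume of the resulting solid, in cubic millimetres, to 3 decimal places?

Profile (r,z), 6 vertices: (3.5,19) (4,3.5) (7.5,2) (9.5,3) (19,14) (8.5,33.5)
edge 0: (3.5,19)→(4,3.5)  cross = 3.5·3.5 − 4·19 = -63.7500; (r_i+r_j)·cross = 7.5·-63.7500 = -478.1250
edge 1: (4,3.5)→(7.5,2)  cross = 4·2 − 7.5·3.5 = -18.2500; (r_i+r_j)·cross = 11.5·-18.2500 = -209.8750
edge 2: (7.5,2)→(9.5,3)  cross = 7.5·3 − 9.5·2 = 3.5000; (r_i+r_j)·cross = 17·3.5000 = 59.5000
edge 3: (9.5,3)→(19,14)  cross = 9.5·14 − 19·3 = 76.0000; (r_i+r_j)·cross = 28.5·76.0000 = 2166.0000
edge 4: (19,14)→(8.5,33.5)  cross = 19·33.5 − 8.5·14 = 517.5000; (r_i+r_j)·cross = 27.5·517.5000 = 14231.2500
edge 5: (8.5,33.5)→(3.5,19)  cross = 8.5·19 − 3.5·33.5 = 44.2500; (r_i+r_j)·cross = 12·44.2500 = 531.0000
Σcross = 559.2500 → A = |Σcross|/2 = 279.6250 mm²
Σ(r_i+r_j)·cross = 16299.7500 → first moment M = |Σ|/6 = 2716.6250
R_c = M/A = 2716.6250/279.6250 = 9.7152 mm
θ = 102° = 1.780236 rad
V = θ·R_c·A = 1.780236·9.7152·279.6250 = 4836.233 mm³

Volume = 4836.233 mm³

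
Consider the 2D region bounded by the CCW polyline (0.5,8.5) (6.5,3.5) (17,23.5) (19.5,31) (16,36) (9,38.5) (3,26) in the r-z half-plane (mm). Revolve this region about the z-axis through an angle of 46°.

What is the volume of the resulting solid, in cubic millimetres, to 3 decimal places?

Profile (r,z), 7 vertices: (0.5,8.5) (6.5,3.5) (17,23.5) (19.5,31) (16,36) (9,38.5) (3,26)
edge 0: (0.5,8.5)→(6.5,3.5)  cross = 0.5·3.5 − 6.5·8.5 = -53.5000; (r_i+r_j)·cross = 7·-53.5000 = -374.5000
edge 1: (6.5,3.5)→(17,23.5)  cross = 6.5·23.5 − 17·3.5 = 93.2500; (r_i+r_j)·cross = 23.5·93.2500 = 2191.3750
edge 2: (17,23.5)→(19.5,31)  cross = 17·31 − 19.5·23.5 = 68.7500; (r_i+r_j)·cross = 36.5·68.7500 = 2509.3750
edge 3: (19.5,31)→(16,36)  cross = 19.5·36 − 16·31 = 206.0000; (r_i+r_j)·cross = 35.5·206.0000 = 7313.0000
edge 4: (16,36)→(9,38.5)  cross = 16·38.5 − 9·36 = 292.0000; (r_i+r_j)·cross = 25·292.0000 = 7300.0000
edge 5: (9,38.5)→(3,26)  cross = 9·26 − 3·38.5 = 118.5000; (r_i+r_j)·cross = 12·118.5000 = 1422.0000
edge 6: (3,26)→(0.5,8.5)  cross = 3·8.5 − 0.5·26 = 12.5000; (r_i+r_j)·cross = 3.5·12.5000 = 43.7500
Σcross = 737.5000 → A = |Σcross|/2 = 368.7500 mm²
Σ(r_i+r_j)·cross = 20405.0000 → first moment M = |Σ|/6 = 3400.8333
R_c = M/A = 3400.8333/368.7500 = 9.2226 mm
θ = 46° = 0.802851 rad
V = θ·R_c·A = 0.802851·9.2226·368.7500 = 2730.364 mm³

Volume = 2730.364 mm³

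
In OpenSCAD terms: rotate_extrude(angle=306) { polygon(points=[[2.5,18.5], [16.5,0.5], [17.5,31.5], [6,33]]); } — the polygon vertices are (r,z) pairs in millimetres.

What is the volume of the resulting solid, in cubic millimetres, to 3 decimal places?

Profile (r,z), 4 vertices: (2.5,18.5) (16.5,0.5) (17.5,31.5) (6,33)
edge 0: (2.5,18.5)→(16.5,0.5)  cross = 2.5·0.5 − 16.5·18.5 = -304.0000; (r_i+r_j)·cross = 19·-304.0000 = -5776.0000
edge 1: (16.5,0.5)→(17.5,31.5)  cross = 16.5·31.5 − 17.5·0.5 = 511.0000; (r_i+r_j)·cross = 34·511.0000 = 17374.0000
edge 2: (17.5,31.5)→(6,33)  cross = 17.5·33 − 6·31.5 = 388.5000; (r_i+r_j)·cross = 23.5·388.5000 = 9129.7500
edge 3: (6,33)→(2.5,18.5)  cross = 6·18.5 − 2.5·33 = 28.5000; (r_i+r_j)·cross = 8.5·28.5000 = 242.2500
Σcross = 624.0000 → A = |Σcross|/2 = 312.0000 mm²
Σ(r_i+r_j)·cross = 20970.0000 → first moment M = |Σ|/6 = 3495.0000
R_c = M/A = 3495.0000/312.0000 = 11.2019 mm
θ = 306° = 5.340708 rad
V = θ·R_c·A = 5.340708·11.2019·312.0000 = 18665.773 mm³

Volume = 18665.773 mm³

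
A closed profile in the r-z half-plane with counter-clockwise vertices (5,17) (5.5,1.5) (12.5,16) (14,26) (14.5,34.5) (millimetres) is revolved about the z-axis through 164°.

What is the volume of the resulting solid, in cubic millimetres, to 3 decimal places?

Volume = 3570.292 mm³

Profile (r,z), 5 vertices: (5,17) (5.5,1.5) (12.5,16) (14,26) (14.5,34.5)
edge 0: (5,17)→(5.5,1.5)  cross = 5·1.5 − 5.5·17 = -86.0000; (r_i+r_j)·cross = 10.5·-86.0000 = -903.0000
edge 1: (5.5,1.5)→(12.5,16)  cross = 5.5·16 − 12.5·1.5 = 69.2500; (r_i+r_j)·cross = 18·69.2500 = 1246.5000
edge 2: (12.5,16)→(14,26)  cross = 12.5·26 − 14·16 = 101.0000; (r_i+r_j)·cross = 26.5·101.0000 = 2676.5000
edge 3: (14,26)→(14.5,34.5)  cross = 14·34.5 − 14.5·26 = 106.0000; (r_i+r_j)·cross = 28.5·106.0000 = 3021.0000
edge 4: (14.5,34.5)→(5,17)  cross = 14.5·17 − 5·34.5 = 74.0000; (r_i+r_j)·cross = 19.5·74.0000 = 1443.0000
Σcross = 264.2500 → A = |Σcross|/2 = 132.1250 mm²
Σ(r_i+r_j)·cross = 7484.0000 → first moment M = |Σ|/6 = 1247.3333
R_c = M/A = 1247.3333/132.1250 = 9.4406 mm
θ = 164° = 2.862340 rad
V = θ·R_c·A = 2.862340·9.4406·132.1250 = 3570.292 mm³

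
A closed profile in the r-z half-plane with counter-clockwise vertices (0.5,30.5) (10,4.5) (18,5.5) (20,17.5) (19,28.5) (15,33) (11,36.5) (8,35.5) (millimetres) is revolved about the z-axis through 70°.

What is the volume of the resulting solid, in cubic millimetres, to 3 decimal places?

Volume = 5807.343 mm³

Profile (r,z), 8 vertices: (0.5,30.5) (10,4.5) (18,5.5) (20,17.5) (19,28.5) (15,33) (11,36.5) (8,35.5)
edge 0: (0.5,30.5)→(10,4.5)  cross = 0.5·4.5 − 10·30.5 = -302.7500; (r_i+r_j)·cross = 10.5·-302.7500 = -3178.8750
edge 1: (10,4.5)→(18,5.5)  cross = 10·5.5 − 18·4.5 = -26.0000; (r_i+r_j)·cross = 28·-26.0000 = -728.0000
edge 2: (18,5.5)→(20,17.5)  cross = 18·17.5 − 20·5.5 = 205.0000; (r_i+r_j)·cross = 38·205.0000 = 7790.0000
edge 3: (20,17.5)→(19,28.5)  cross = 20·28.5 − 19·17.5 = 237.5000; (r_i+r_j)·cross = 39·237.5000 = 9262.5000
edge 4: (19,28.5)→(15,33)  cross = 19·33 − 15·28.5 = 199.5000; (r_i+r_j)·cross = 34·199.5000 = 6783.0000
edge 5: (15,33)→(11,36.5)  cross = 15·36.5 − 11·33 = 184.5000; (r_i+r_j)·cross = 26·184.5000 = 4797.0000
edge 6: (11,36.5)→(8,35.5)  cross = 11·35.5 − 8·36.5 = 98.5000; (r_i+r_j)·cross = 19·98.5000 = 1871.5000
edge 7: (8,35.5)→(0.5,30.5)  cross = 8·30.5 − 0.5·35.5 = 226.2500; (r_i+r_j)·cross = 8.5·226.2500 = 1923.1250
Σcross = 822.5000 → A = |Σcross|/2 = 411.2500 mm²
Σ(r_i+r_j)·cross = 28520.2500 → first moment M = |Σ|/6 = 4753.3750
R_c = M/A = 4753.3750/411.2500 = 11.5584 mm
θ = 70° = 1.221730 rad
V = θ·R_c·A = 1.221730·11.5584·411.2500 = 5807.343 mm³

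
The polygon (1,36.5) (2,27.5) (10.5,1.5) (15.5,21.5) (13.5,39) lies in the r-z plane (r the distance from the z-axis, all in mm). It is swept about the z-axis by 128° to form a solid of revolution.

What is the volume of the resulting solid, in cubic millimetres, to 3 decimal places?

Profile (r,z), 5 vertices: (1,36.5) (2,27.5) (10.5,1.5) (15.5,21.5) (13.5,39)
edge 0: (1,36.5)→(2,27.5)  cross = 1·27.5 − 2·36.5 = -45.5000; (r_i+r_j)·cross = 3·-45.5000 = -136.5000
edge 1: (2,27.5)→(10.5,1.5)  cross = 2·1.5 − 10.5·27.5 = -285.7500; (r_i+r_j)·cross = 12.5·-285.7500 = -3571.8750
edge 2: (10.5,1.5)→(15.5,21.5)  cross = 10.5·21.5 − 15.5·1.5 = 202.5000; (r_i+r_j)·cross = 26·202.5000 = 5265.0000
edge 3: (15.5,21.5)→(13.5,39)  cross = 15.5·39 − 13.5·21.5 = 314.2500; (r_i+r_j)·cross = 29·314.2500 = 9113.2500
edge 4: (13.5,39)→(1,36.5)  cross = 13.5·36.5 − 1·39 = 453.7500; (r_i+r_j)·cross = 14.5·453.7500 = 6579.3750
Σcross = 639.2500 → A = |Σcross|/2 = 319.6250 mm²
Σ(r_i+r_j)·cross = 17249.2500 → first moment M = |Σ|/6 = 2874.8750
R_c = M/A = 2874.8750/319.6250 = 8.9945 mm
θ = 128° = 2.234021 rad
V = θ·R_c·A = 2.234021·8.9945·319.6250 = 6422.532 mm³

Volume = 6422.532 mm³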